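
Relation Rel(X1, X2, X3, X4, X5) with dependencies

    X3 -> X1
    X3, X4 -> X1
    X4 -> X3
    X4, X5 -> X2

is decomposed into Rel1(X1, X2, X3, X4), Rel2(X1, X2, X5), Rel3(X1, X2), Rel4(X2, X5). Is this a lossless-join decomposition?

No

Chase test. Columns are X1, X2, X3, X4, X5; row i has aⱼ where attribute j ∈ Reli, else bᵢⱼ.
Initial tableau (one row per fragment):
  row 1: a1 a2 a3 a4 b15
  row 2: a1 a2 b23 b24 a5
  row 3: a1 a2 b33 b34 b35
  row 4: b41 a2 b43 b44 a5
No row becomes fully distinguished — the join is lossy.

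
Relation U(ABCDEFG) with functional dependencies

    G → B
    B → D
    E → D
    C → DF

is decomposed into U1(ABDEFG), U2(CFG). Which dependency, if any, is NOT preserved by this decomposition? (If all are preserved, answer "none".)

C → DF

Check C → DF: no single fragment contains all of {CDF}, and the restricted closure of {C} across the fragments never reaches {DF}.
G → B is preserved.
B → D is preserved.
E → D is preserved.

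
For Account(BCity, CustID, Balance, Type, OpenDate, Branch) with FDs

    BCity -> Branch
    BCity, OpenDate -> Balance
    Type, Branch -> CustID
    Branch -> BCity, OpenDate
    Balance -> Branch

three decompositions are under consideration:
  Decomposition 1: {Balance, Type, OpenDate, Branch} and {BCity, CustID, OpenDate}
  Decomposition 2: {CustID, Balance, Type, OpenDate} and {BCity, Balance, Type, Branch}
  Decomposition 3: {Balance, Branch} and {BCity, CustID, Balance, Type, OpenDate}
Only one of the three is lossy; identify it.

Decomposition 1

Decomposition 1: common = {OpenDate}, closure = {OpenDate} → lossy.
Decomposition 2: common = {Balance, Type}, closure = {BCity, CustID, Balance, Type, OpenDate, Branch} → lossless.
Decomposition 3: common = {Balance}, closure = {BCity, Balance, OpenDate, Branch} → lossless.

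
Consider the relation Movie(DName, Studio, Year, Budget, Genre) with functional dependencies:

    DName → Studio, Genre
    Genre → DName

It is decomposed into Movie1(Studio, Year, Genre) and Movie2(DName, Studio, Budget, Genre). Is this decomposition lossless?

Common attributes: Movie1 ∩ Movie2 = {Studio, Genre}.
Closure of {Studio, Genre}: Genre → DName applies, adding DName. So (Studio, Genre)⁺ = {DName, Studio, Genre}.
The closure contains neither all of Movie1 = {Studio, Year, Genre} nor all of Movie2 = {DName, Studio, Budget, Genre}, so the common attributes are not a superkey of either fragment. The join is lossy.

No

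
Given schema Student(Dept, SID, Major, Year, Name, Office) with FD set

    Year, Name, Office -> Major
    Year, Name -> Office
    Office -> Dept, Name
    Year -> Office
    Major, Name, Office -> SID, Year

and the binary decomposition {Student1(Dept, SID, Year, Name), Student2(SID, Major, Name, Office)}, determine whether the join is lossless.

No

Common attributes: Student1 ∩ Student2 = {SID, Name}.
No dependency enlarges {SID, Name}, so (SID, Name)⁺ = {SID, Name}.
The closure contains neither all of Student1 = {Dept, SID, Year, Name} nor all of Student2 = {SID, Major, Name, Office}, so the common attributes are not a superkey of either fragment. The join is lossy.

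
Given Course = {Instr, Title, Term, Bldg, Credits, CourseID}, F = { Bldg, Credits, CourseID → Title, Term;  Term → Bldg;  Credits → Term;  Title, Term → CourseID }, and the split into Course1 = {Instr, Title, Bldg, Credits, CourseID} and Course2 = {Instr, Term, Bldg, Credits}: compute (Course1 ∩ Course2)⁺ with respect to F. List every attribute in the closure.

Instr, Term, Bldg, Credits

Course1 ∩ Course2 = {Instr, Bldg, Credits}.
Credits → Term applies, adding Term
Closure: {Instr, Term, Bldg, Credits}.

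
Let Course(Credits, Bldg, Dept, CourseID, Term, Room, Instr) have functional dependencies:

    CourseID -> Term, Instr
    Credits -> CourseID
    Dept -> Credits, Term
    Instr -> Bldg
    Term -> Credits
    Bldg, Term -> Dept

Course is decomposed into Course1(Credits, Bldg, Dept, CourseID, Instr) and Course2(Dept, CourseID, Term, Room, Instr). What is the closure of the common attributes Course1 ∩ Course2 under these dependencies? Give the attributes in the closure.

Course1 ∩ Course2 = {Dept, CourseID, Instr}.
CourseID → Term, Instr applies, adding Term
Dept → Credits, Term applies, adding Credits
Instr → Bldg applies, adding Bldg
Closure: {Credits, Bldg, Dept, CourseID, Term, Instr}.

Credits, Bldg, Dept, CourseID, Term, Instr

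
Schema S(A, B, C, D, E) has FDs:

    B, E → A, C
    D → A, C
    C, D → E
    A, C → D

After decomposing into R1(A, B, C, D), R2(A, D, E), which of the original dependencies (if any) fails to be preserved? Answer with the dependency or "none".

B, E → A, C

Check B, E → A, C: no single fragment contains all of {A, B, C, E}, and the restricted closure of {B, E} across the fragments never reaches {A, C}.
D → A, C is preserved.
C, D → E is preserved.
A, C → D is preserved.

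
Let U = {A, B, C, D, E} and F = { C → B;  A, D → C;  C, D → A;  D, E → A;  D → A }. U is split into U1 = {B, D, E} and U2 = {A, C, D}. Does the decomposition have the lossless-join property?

Yes

Common attributes: U1 ∩ U2 = {D}.
Closure of {D}: D → A applies, adding A; A, D → C applies, adding C; C → B applies, adding B. So (D)⁺ = {A, B, C, D}.
This closure contains every attribute of U2, so U1 ∩ U2 → U2. The join is lossless.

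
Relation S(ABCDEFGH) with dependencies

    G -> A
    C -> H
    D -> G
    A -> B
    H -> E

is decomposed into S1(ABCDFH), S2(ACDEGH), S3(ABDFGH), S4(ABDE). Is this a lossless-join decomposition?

Yes

Chase test. Columns are ABCDEFGH; row i has aⱼ where attribute j ∈ Si, else bᵢⱼ.
Initial tableau (one row per fragment):
  row 1: a1 a2 a3 a4 b15 a6 b17 a8
  row 2: a1 b22 a3 a4 a5 b26 a7 a8
  row 3: a1 a2 b33 a4 b35 a6 a7 a8
  row 4: a1 a2 b43 a4 a5 b46 b47 b48
Rows 1 and 2 agree on D; apply D→G and equate their G entries.
Rows 1 and 4 agree on D; apply D→G and equate their G entries.
Rows 1 and 2 agree on A; apply A→B and equate their B entries.
Rows 1 and 2 agree on H; apply H→E and equate their E entries.
Rows 1 and 3 agree on H; apply H→E and equate their E entries.
Row 1 is now all distinguished symbols — the join is lossless.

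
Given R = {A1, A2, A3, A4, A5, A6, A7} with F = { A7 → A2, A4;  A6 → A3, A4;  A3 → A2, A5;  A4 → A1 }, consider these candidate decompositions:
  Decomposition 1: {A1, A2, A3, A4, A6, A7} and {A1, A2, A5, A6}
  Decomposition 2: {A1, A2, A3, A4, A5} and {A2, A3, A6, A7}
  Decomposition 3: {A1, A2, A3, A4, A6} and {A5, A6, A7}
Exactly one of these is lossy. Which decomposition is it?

Decomposition 1: common = {A1, A2, A6}, closure = {A1, A2, A3, A4, A5, A6} → lossless.
Decomposition 2: common = {A2, A3}, closure = {A2, A3, A5} → lossy.
Decomposition 3: common = {A6}, closure = {A1, A2, A3, A4, A5, A6} → lossless.

Decomposition 2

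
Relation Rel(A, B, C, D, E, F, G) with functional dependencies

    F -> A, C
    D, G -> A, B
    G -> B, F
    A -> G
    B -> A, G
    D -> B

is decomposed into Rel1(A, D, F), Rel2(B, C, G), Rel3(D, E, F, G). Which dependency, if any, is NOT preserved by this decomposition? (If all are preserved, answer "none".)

none

F → A, C: restricted closure across fragments reaches A, C.
D, G → A, B: restricted closure across fragments reaches A, B.
G → B, F: restricted closure across fragments reaches B, F.
A → G: restricted closure across fragments reaches G.
B → A, G: restricted closure across fragments reaches A, G.
D → B: restricted closure across fragments reaches B.
Every dependency is enforceable on the fragments, so the decomposition is dependency-preserving.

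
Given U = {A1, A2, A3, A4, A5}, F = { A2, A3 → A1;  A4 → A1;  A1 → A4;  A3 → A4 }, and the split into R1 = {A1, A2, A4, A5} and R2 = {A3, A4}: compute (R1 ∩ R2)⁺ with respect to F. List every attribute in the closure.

A1, A4

R1 ∩ R2 = {A4}.
A4 → A1 applies, adding A1
Closure: {A1, A4}.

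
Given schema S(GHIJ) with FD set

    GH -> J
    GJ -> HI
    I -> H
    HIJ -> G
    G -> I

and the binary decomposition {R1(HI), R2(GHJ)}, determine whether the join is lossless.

Common attributes: R1 ∩ R2 = {H}.
No dependency enlarges {H}, so (H)⁺ = {H}.
The closure contains neither all of R1 = {HI} nor all of R2 = {GHJ}, so the common attributes are not a superkey of either fragment. The join is lossy.

No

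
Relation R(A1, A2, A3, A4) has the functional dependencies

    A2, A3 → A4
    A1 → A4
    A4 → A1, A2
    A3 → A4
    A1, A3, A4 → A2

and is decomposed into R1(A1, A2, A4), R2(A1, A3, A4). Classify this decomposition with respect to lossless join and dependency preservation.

Lossless test: (A1, A4)⁺ = {A1, A2, A4}, which contains all of one fragment — lossless.
Dependency preservation: A2, A3 → A4; A1, A3, A4 → A2 are not contained in any single fragment, but the restricted closure of each left-hand side across the fragments still reaches the right-hand side; the remaining FDs each lie inside some fragment. All dependencies are preserved.

lossless and dependency-preserving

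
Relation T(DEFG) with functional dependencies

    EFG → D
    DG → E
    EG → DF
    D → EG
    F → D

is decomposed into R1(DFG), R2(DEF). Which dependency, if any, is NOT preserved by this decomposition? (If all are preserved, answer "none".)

EG → DF

Check EG → DF: no single fragment contains all of {DEFG}, and the restricted closure of {EG} across the fragments never reaches {DF}.
EFG → D is preserved.
DG → E is preserved.
D → EG is preserved.
F → D is preserved.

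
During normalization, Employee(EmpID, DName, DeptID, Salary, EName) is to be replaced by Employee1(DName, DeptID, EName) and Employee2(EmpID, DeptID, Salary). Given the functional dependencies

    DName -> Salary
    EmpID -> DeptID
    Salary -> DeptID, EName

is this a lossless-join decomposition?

Common attributes: Employee1 ∩ Employee2 = {DeptID}.
No dependency enlarges {DeptID}, so (DeptID)⁺ = {DeptID}.
The closure contains neither all of Employee1 = {DName, DeptID, EName} nor all of Employee2 = {EmpID, DeptID, Salary}, so the common attributes are not a superkey of either fragment. The join is lossy.

No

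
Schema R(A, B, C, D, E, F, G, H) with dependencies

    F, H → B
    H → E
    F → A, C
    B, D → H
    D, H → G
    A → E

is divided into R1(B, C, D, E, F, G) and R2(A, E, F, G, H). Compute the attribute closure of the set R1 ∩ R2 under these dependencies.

R1 ∩ R2 = {E, F, G}.
F → A, C applies, adding A, C
Closure: {A, C, E, F, G}.

A, C, E, F, G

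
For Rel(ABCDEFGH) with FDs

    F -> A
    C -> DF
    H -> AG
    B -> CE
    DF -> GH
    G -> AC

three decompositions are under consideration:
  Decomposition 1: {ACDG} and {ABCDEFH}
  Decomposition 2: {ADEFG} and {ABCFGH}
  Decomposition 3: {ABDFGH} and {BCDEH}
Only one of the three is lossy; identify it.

Decomposition 1: common = {ACD}, closure = {ACDFGH} → lossless.
Decomposition 2: common = {AFG}, closure = {ACDFGH} → lossy.
Decomposition 3: common = {BDH}, closure = {ABCDEFGH} → lossless.

Decomposition 2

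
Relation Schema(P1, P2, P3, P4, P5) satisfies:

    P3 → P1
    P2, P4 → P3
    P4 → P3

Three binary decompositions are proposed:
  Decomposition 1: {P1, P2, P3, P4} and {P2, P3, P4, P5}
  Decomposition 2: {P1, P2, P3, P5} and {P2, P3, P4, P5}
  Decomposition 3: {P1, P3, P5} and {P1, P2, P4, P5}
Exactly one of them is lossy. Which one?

Decomposition 3

Decomposition 1: common = {P2, P3, P4}, closure = {P1, P2, P3, P4} → lossless.
Decomposition 2: common = {P2, P3, P5}, closure = {P1, P2, P3, P5} → lossless.
Decomposition 3: common = {P1, P5}, closure = {P1, P5} → lossy.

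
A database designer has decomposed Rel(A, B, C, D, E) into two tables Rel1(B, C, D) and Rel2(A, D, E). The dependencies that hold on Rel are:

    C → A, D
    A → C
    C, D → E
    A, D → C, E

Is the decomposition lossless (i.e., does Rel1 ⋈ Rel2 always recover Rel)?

No

Common attributes: Rel1 ∩ Rel2 = {D}.
No dependency enlarges {D}, so (D)⁺ = {D}.
The closure contains neither all of Rel1 = {B, C, D} nor all of Rel2 = {A, D, E}, so the common attributes are not a superkey of either fragment. The join is lossy.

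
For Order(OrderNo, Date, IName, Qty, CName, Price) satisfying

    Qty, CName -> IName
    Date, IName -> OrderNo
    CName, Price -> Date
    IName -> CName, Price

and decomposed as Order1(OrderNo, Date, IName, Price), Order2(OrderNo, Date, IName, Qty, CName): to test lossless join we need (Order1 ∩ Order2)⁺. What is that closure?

Order1 ∩ Order2 = {OrderNo, Date, IName}.
IName → CName, Price applies, adding CName, Price
Closure: {OrderNo, Date, IName, CName, Price}.

OrderNo, Date, IName, CName, Price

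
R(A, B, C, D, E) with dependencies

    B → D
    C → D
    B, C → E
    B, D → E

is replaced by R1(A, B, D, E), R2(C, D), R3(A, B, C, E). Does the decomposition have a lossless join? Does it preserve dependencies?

Lossless test (chase): Rows 1 and 3 agree on B; apply B→D and equate their D entries. Row 3 is now all distinguished symbols — the join is lossless.
Dependency preservation: every FD's attributes lie within a single fragment, so each can be enforced locally — preserved.

lossless and dependency-preserving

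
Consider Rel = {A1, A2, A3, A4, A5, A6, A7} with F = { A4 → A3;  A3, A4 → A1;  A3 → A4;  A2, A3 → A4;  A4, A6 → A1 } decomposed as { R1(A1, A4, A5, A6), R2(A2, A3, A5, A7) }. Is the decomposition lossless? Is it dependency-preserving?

Lossless test: (A5)⁺ = {A5}, which is a superkey of neither fragment — lossy.
Dependency preservation: the restricted closure of {A4} across the fragments never reaches {A3}, so A4 → A3 cannot be enforced without a join — not preserved.

lossy and not dependency-preserving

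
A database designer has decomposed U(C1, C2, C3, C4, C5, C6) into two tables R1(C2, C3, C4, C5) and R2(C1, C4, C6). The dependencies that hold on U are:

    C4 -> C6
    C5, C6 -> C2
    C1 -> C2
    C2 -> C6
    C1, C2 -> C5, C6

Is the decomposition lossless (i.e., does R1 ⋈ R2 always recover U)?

No

Common attributes: R1 ∩ R2 = {C4}.
Closure of {C4}: C4 → C6 applies, adding C6. So (C4)⁺ = {C4, C6}.
The closure contains neither all of R1 = {C2, C3, C4, C5} nor all of R2 = {C1, C4, C6}, so the common attributes are not a superkey of either fragment. The join is lossy.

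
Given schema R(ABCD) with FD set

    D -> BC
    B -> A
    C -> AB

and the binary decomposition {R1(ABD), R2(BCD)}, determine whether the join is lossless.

Yes

Common attributes: R1 ∩ R2 = {BD}.
Closure of {BD}: D → BC applies, adding C; B → A applies, adding A. So (BD)⁺ = {ABCD}.
This closure contains every attribute of R1, so R1 ∩ R2 → R1. The join is lossless.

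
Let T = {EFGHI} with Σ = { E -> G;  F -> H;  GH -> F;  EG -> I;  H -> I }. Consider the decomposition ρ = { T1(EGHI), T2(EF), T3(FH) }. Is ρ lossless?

Chase test. Columns are EFGHI; row i has aⱼ where attribute j ∈ Ti, else bᵢⱼ.
Initial tableau (one row per fragment):
  row 1: a1 b12 a3 a4 a5
  row 2: a1 a2 b23 b24 b25
  row 3: b31 a2 b33 a4 b35
Rows 1 and 2 agree on E; apply E→G and equate their G entries.
Rows 2 and 3 agree on F; apply F→H and equate their H entries.
Rows 1 and 2 agree on GH; apply GH→F and equate their F entries.
Rows 1 and 2 agree on EG; apply EG→I and equate their I entries.
Rows 1 and 3 agree on H; apply H→I and equate their I entries.
Row 1 is now all distinguished symbols — the join is lossless.

Yes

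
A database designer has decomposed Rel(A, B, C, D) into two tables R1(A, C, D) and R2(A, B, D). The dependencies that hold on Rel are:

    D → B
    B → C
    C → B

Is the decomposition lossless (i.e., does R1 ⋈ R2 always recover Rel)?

Common attributes: R1 ∩ R2 = {A, D}.
Closure of {A, D}: D → B applies, adding B; B → C applies, adding C. So (A, D)⁺ = {A, B, C, D}.
This closure contains every attribute of R1, so R1 ∩ R2 → R1. The join is lossless.

Yes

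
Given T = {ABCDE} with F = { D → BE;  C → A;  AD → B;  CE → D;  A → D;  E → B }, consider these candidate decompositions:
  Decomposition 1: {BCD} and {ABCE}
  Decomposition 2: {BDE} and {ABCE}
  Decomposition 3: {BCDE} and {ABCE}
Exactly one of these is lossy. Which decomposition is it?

Decomposition 2

Decomposition 1: common = {BC}, closure = {ABCDE} → lossless.
Decomposition 2: common = {BE}, closure = {BE} → lossy.
Decomposition 3: common = {BCE}, closure = {ABCDE} → lossless.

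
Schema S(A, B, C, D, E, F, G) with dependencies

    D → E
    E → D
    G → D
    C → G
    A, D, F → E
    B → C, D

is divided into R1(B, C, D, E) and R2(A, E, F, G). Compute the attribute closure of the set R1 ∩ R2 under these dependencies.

D, E

R1 ∩ R2 = {E}.
E → D applies, adding D
Closure: {D, E}.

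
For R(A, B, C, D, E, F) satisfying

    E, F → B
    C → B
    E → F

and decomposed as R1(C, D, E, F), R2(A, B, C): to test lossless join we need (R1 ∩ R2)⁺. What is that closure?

B, C

R1 ∩ R2 = {C}.
C → B applies, adding B
Closure: {B, C}.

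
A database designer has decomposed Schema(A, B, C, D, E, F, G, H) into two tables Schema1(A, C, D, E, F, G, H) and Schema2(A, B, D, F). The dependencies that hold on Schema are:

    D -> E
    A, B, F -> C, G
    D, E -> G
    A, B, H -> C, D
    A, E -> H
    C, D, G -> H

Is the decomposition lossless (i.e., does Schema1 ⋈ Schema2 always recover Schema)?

No

Common attributes: Schema1 ∩ Schema2 = {A, D, F}.
Closure of {A, D, F}: D → E applies, adding E; D, E → G applies, adding G; A, E → H applies, adding H. So (A, D, F)⁺ = {A, D, E, F, G, H}.
The closure contains neither all of Schema1 = {A, C, D, E, F, G, H} nor all of Schema2 = {A, B, D, F}, so the common attributes are not a superkey of either fragment. The join is lossy.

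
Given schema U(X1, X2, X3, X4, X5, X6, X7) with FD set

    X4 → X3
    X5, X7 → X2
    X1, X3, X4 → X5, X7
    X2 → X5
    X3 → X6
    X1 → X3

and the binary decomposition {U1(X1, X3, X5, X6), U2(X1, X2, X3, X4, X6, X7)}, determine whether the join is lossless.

No

Common attributes: U1 ∩ U2 = {X1, X3, X6}.
No dependency enlarges {X1, X3, X6}, so (X1, X3, X6)⁺ = {X1, X3, X6}.
The closure contains neither all of U1 = {X1, X3, X5, X6} nor all of U2 = {X1, X2, X3, X4, X6, X7}, so the common attributes are not a superkey of either fragment. The join is lossy.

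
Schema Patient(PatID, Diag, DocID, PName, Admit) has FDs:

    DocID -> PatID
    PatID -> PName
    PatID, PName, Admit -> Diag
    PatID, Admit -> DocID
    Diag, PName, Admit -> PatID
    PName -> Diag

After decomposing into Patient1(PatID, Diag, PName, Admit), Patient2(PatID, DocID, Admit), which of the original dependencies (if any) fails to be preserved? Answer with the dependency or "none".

DocID → PatID lies within Patient2.
PatID → PName lies within Patient1.
PatID, PName, Admit → Diag lies within Patient1.
PatID, Admit → DocID lies within Patient2.
Diag, PName, Admit → PatID lies within Patient1.
PName → Diag lies within Patient1.
Every dependency is enforceable on the fragments, so the decomposition is dependency-preserving.

none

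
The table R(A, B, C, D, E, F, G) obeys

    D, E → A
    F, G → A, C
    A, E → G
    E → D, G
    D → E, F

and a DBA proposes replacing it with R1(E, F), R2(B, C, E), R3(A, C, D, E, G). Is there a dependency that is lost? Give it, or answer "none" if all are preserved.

F, G → A, C

Check F, G → A, C: no single fragment contains all of {A, C, F, G}, and the restricted closure of {F, G} across the fragments never reaches {A, C}.
D, E → A is preserved.
A, E → G is preserved.
E → D, G is preserved.
D → E, F is preserved.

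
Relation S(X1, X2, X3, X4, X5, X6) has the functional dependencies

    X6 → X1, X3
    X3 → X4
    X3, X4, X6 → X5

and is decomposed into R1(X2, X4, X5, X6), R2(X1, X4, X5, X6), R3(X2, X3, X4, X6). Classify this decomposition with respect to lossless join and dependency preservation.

Lossless test (chase): Rows 1 and 2 agree on X6; apply X6→X1, X3 and equate their X1, X3 entries. Rows 1 and 3 agree on X6; apply X6→X1, X3 and equate their X1, X3 entries. Rows 1 and 3 agree on X3, X4, X6; apply X3, X4, X6→X5 and equate their X5 entries. Row 1 is now all distinguished symbols — the join is lossless.
Dependency preservation: X6 → X1, X3; X3, X4, X6 → X5 are not contained in any single fragment, but the restricted closure of each left-hand side across the fragments still reaches the right-hand side; the remaining FDs each lie inside some fragment. All dependencies are preserved.

lossless and dependency-preserving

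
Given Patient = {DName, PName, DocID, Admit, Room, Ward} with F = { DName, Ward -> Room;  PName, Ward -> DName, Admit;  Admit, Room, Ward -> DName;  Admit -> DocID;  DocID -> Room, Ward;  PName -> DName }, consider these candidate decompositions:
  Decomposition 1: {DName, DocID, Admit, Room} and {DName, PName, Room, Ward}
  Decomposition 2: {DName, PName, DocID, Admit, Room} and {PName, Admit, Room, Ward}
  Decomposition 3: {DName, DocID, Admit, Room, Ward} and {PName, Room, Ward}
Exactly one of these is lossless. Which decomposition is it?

Decomposition 1: common = {DName, Room}, closure = {DName, Room} → lossy.
Decomposition 2: common = {PName, Admit, Room}, closure = {DName, PName, DocID, Admit, Room, Ward} → lossless.
Decomposition 3: common = {Room, Ward}, closure = {Room, Ward} → lossy.

Decomposition 2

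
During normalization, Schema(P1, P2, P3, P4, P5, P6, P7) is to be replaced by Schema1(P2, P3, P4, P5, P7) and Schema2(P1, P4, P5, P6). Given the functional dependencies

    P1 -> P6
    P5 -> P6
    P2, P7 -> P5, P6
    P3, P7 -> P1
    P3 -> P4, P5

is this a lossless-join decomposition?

No

Common attributes: Schema1 ∩ Schema2 = {P4, P5}.
Closure of {P4, P5}: P5 → P6 applies, adding P6. So (P4, P5)⁺ = {P4, P5, P6}.
The closure contains neither all of Schema1 = {P2, P3, P4, P5, P7} nor all of Schema2 = {P1, P4, P5, P6}, so the common attributes are not a superkey of either fragment. The join is lossy.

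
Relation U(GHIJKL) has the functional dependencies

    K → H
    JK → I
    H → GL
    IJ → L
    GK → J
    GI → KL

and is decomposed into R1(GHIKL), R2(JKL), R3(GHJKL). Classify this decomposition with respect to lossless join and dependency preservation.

lossless but not dependency-preserving

Lossless test (chase): Rows 1 and 2 agree on K; apply K→H and equate their H entries. Rows 2 and 3 agree on JK; apply JK→I and equate their I entries. Rows 1 and 2 agree on H; apply H→GL and equate their GL entries. Rows 1 and 2 agree on GK; apply GK→J and equate their J entries. Rows 1 and 2 agree on JK; apply JK→I and equate their I entries. Row 1 is now all distinguished symbols — the join is lossless.
Dependency preservation: the restricted closure of {IJ} across the fragments never reaches {L}, so IJ → L cannot be enforced without a join — not preserved.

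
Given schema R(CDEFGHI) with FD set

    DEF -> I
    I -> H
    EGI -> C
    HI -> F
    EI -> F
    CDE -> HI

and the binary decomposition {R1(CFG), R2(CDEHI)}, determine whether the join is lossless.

No

Common attributes: R1 ∩ R2 = {C}.
No dependency enlarges {C}, so (C)⁺ = {C}.
The closure contains neither all of R1 = {CFG} nor all of R2 = {CDEHI}, so the common attributes are not a superkey of either fragment. The join is lossy.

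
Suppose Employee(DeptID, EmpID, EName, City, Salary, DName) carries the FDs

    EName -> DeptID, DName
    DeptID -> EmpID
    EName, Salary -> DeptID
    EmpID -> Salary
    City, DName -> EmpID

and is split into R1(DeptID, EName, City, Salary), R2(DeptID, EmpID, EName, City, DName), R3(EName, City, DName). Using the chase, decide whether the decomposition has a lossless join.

Chase test. Columns are DeptID, EmpID, EName, City, Salary, DName; row i has aⱼ where attribute j ∈ Ri, else bᵢⱼ.
Initial tableau (one row per fragment):
  row 1: a1 b12 a3 a4 a5 b16
  row 2: a1 a2 a3 a4 b25 a6
  row 3: b31 b32 a3 a4 b35 a6
Rows 1 and 2 agree on EName; apply EName→DeptID, DName and equate their DeptID, DName entries.
Rows 1 and 3 agree on EName; apply EName→DeptID, DName and equate their DeptID, DName entries.
Rows 1 and 2 agree on DeptID; apply DeptID→EmpID and equate their EmpID entries.
Rows 1 and 3 agree on DeptID; apply DeptID→EmpID and equate their EmpID entries.
Rows 1 and 2 agree on EmpID; apply EmpID→Salary and equate their Salary entries.
Rows 1 and 3 agree on EmpID; apply EmpID→Salary and equate their Salary entries.
Row 1 is now all distinguished symbols — the join is lossless.

Yes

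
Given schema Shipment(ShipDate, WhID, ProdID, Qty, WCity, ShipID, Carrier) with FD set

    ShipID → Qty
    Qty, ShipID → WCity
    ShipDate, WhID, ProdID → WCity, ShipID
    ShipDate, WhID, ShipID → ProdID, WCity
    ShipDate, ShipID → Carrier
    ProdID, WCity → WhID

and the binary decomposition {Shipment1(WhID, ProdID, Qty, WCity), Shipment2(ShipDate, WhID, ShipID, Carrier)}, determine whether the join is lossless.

No

Common attributes: Shipment1 ∩ Shipment2 = {WhID}.
No dependency enlarges {WhID}, so (WhID)⁺ = {WhID}.
The closure contains neither all of Shipment1 = {WhID, ProdID, Qty, WCity} nor all of Shipment2 = {ShipDate, WhID, ShipID, Carrier}, so the common attributes are not a superkey of either fragment. The join is lossy.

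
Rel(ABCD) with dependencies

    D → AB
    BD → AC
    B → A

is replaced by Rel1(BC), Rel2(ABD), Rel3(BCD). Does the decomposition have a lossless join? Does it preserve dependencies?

lossless and dependency-preserving

Lossless test (chase): Rows 2 and 3 agree on D; apply D→AB and equate their AB entries. Rows 2 and 3 agree on BD; apply BD→AC and equate their AC entries. Rows 1 and 2 agree on B; apply B→A and equate their A entries. Row 2 is now all distinguished symbols — the join is lossless.
Dependency preservation: BD → AC is not contained in any single fragment, but the restricted closure of its left-hand side across the fragments still reaches the right-hand side; the remaining FDs each lie inside some fragment. All dependencies are preserved.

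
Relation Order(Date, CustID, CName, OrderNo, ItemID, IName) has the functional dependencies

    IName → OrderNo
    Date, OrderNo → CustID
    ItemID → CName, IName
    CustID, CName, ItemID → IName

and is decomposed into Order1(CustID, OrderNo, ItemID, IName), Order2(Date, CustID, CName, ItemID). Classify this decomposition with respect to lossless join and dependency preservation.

lossless but not dependency-preserving

Lossless test: (CustID, ItemID)⁺ = {CustID, CName, OrderNo, ItemID, IName}, which contains all of one fragment — lossless.
Dependency preservation: the restricted closure of {Date, OrderNo} across the fragments never reaches {CustID}, so Date, OrderNo → CustID cannot be enforced without a join — not preserved.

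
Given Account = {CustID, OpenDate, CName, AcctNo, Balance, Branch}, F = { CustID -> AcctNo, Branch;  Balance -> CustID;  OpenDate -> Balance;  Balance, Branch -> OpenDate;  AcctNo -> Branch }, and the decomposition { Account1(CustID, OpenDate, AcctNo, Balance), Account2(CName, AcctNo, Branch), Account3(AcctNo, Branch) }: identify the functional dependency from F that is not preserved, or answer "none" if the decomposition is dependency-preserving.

CustID → AcctNo, Branch: restricted closure across fragments reaches AcctNo, Branch.
Balance → CustID lies within Account1.
OpenDate → Balance lies within Account1.
Balance, Branch → OpenDate: restricted closure across fragments reaches OpenDate.
AcctNo → Branch lies within Account2.
Every dependency is enforceable on the fragments, so the decomposition is dependency-preserving.

none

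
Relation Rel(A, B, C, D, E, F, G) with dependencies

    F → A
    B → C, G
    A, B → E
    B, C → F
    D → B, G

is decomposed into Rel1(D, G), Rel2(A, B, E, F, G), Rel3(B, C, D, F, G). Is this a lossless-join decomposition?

Chase test. Columns are A, B, C, D, E, F, G; row i has aⱼ where attribute j ∈ Reli, else bᵢⱼ.
Initial tableau (one row per fragment):
  row 1: b11 b12 b13 a4 b15 b16 a7
  row 2: a1 a2 b23 b24 a5 a6 a7
  row 3: b31 a2 a3 a4 b35 a6 a7
Rows 2 and 3 agree on F; apply F→A and equate their A entries.
Rows 2 and 3 agree on B; apply B→C, G and equate their C, G entries.
Rows 2 and 3 agree on A, B; apply A, B→E and equate their E entries.
Rows 1 and 3 agree on D; apply D→B, G and equate their B, G entries.
Rows 1 and 2 agree on B; apply B→C, G and equate their C, G entries.
Rows 1 and 2 agree on B, C; apply B, C→F and equate their F entries.
Rows 1 and 2 agree on F; apply F→A and equate their A entries.
Rows 1 and 2 agree on A, B; apply A, B→E and equate their E entries.
Row 1 is now all distinguished symbols — the join is lossless.

Yes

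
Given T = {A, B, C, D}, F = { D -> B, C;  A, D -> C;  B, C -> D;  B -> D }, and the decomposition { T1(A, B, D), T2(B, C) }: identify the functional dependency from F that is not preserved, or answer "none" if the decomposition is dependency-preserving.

D → B, C: restricted closure across fragments reaches B, C.
A, D → C: restricted closure across fragments reaches C.
B, C → D: restricted closure across fragments reaches D.
B → D lies within T1.
Every dependency is enforceable on the fragments, so the decomposition is dependency-preserving.

none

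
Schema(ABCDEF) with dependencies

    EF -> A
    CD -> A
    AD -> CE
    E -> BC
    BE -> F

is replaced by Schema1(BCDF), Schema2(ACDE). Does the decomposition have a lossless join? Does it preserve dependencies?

lossless but not dependency-preserving

Lossless test: (CD)⁺ = {ABCDEF}, which contains all of one fragment — lossless.
Dependency preservation: the restricted closure of {E} across the fragments never reaches {BC}, so E → BC cannot be enforced without a join — not preserved.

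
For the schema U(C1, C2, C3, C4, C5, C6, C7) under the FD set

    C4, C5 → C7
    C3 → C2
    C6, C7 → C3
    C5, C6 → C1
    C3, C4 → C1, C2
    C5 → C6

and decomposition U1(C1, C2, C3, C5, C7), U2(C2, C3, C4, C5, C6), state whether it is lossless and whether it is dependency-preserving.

lossy and not dependency-preserving

Lossless test: (C2, C3, C5)⁺ = {C1, C2, C3, C5, C6}, which is a superkey of neither fragment — lossy.
Dependency preservation: the restricted closure of {C4, C5} across the fragments never reaches {C7}, so C4, C5 → C7 cannot be enforced without a join — not preserved.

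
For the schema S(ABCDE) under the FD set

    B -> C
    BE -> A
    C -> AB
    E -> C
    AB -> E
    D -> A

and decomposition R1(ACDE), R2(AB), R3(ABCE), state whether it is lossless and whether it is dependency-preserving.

lossless and dependency-preserving

Lossless test (chase): Rows 2 and 3 agree on B; apply B→C and equate their C entries. Rows 1 and 2 agree on C; apply C→AB and equate their AB entries. Rows 1 and 2 agree on AB; apply AB→E and equate their E entries. Row 1 is now all distinguished symbols — the join is lossless.
Dependency preservation: every FD's attributes lie within a single fragment, so each can be enforced locally — preserved.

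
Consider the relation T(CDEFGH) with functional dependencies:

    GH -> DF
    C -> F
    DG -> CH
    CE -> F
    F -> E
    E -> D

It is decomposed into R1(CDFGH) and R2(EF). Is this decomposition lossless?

Yes

Common attributes: R1 ∩ R2 = {F}.
Closure of {F}: F → E applies, adding E; E → D applies, adding D. So (F)⁺ = {DEF}.
This closure contains every attribute of R2, so R1 ∩ R2 → R2. The join is lossless.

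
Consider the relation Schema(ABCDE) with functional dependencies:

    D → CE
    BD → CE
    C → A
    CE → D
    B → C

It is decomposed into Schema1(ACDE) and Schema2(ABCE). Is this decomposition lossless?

Yes

Common attributes: Schema1 ∩ Schema2 = {ACE}.
Closure of {ACE}: CE → D applies, adding D. So (ACE)⁺ = {ACDE}.
This closure contains every attribute of Schema1, so Schema1 ∩ Schema2 → Schema1. The join is lossless.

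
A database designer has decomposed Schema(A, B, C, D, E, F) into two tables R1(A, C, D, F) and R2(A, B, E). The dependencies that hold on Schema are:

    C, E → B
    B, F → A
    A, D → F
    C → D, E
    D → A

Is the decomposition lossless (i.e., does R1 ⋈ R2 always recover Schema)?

Common attributes: R1 ∩ R2 = {A}.
No dependency enlarges {A}, so (A)⁺ = {A}.
The closure contains neither all of R1 = {A, C, D, F} nor all of R2 = {A, B, E}, so the common attributes are not a superkey of either fragment. The join is lossy.

No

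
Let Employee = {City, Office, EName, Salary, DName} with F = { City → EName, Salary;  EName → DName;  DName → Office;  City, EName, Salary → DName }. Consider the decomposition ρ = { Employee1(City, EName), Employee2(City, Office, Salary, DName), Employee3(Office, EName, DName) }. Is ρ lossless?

Yes

Chase test. Columns are City, Office, EName, Salary, DName; row i has aⱼ where attribute j ∈ Employeei, else bᵢⱼ.
Initial tableau (one row per fragment):
  row 1: a1 b12 a3 b14 b15
  row 2: a1 a2 b23 a4 a5
  row 3: b31 a2 a3 b34 a5
Rows 1 and 2 agree on City; apply City→EName, Salary and equate their EName, Salary entries.
Rows 1 and 2 agree on EName; apply EName→DName and equate their DName entries.
Rows 1 and 2 agree on DName; apply DName→Office and equate their Office entries.
Row 1 is now all distinguished symbols — the join is lossless.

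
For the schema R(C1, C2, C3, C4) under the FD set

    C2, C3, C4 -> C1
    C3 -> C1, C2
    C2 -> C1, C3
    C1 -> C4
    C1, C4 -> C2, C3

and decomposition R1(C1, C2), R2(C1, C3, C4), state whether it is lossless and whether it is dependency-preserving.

lossless and dependency-preserving

Lossless test: (C1)⁺ = {C1, C2, C3, C4}, which contains all of one fragment — lossless.
Dependency preservation: C2, C3, C4 → C1; C3 → C1, C2; C2 → C1, C3; C1, C4 → C2, C3 are not contained in any single fragment, but the restricted closure of each left-hand side across the fragments still reaches the right-hand side; the remaining FDs each lie inside some fragment. All dependencies are preserved.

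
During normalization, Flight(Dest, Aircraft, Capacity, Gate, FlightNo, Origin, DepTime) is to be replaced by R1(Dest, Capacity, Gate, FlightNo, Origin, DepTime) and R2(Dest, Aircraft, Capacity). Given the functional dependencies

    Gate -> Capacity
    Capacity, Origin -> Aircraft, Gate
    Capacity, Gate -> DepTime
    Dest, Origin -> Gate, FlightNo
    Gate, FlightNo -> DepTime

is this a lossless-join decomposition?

Common attributes: R1 ∩ R2 = {Dest, Capacity}.
No dependency enlarges {Dest, Capacity}, so (Dest, Capacity)⁺ = {Dest, Capacity}.
The closure contains neither all of R1 = {Dest, Capacity, Gate, FlightNo, Origin, DepTime} nor all of R2 = {Dest, Aircraft, Capacity}, so the common attributes are not a superkey of either fragment. The join is lossy.

No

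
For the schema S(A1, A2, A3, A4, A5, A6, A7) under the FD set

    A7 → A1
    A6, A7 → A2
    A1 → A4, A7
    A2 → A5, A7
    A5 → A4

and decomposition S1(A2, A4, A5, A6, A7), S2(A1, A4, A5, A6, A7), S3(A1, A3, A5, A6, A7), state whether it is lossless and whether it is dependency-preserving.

Lossless test (chase): Rows 1 and 2 agree on A7; apply A7→A1 and equate their A1 entries. Rows 1 and 2 agree on A6, A7; apply A6, A7→A2 and equate their A2 entries. Rows 1 and 3 agree on A6, A7; apply A6, A7→A2 and equate their A2 entries. Rows 1 and 3 agree on A1; apply A1→A4, A7 and equate their A4, A7 entries. Row 3 is now all distinguished symbols — the join is lossless.
Dependency preservation: every FD's attributes lie within a single fragment, so each can be enforced locally — preserved.

lossless and dependency-preserving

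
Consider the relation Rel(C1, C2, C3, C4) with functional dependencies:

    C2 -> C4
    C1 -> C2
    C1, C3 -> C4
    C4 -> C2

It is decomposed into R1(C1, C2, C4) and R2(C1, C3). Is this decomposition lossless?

Common attributes: R1 ∩ R2 = {C1}.
Closure of {C1}: C1 → C2 applies, adding C2; C2 → C4 applies, adding C4. So (C1)⁺ = {C1, C2, C4}.
This closure contains every attribute of R1, so R1 ∩ R2 → R1. The join is lossless.

Yes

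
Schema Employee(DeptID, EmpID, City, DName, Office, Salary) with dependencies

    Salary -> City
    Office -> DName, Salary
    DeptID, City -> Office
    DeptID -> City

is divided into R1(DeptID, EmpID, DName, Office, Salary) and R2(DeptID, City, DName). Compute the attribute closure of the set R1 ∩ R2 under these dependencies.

R1 ∩ R2 = {DeptID, DName}.
DeptID → City applies, adding City
DeptID, City → Office applies, adding Office
Office → DName, Salary applies, adding Salary
Closure: {DeptID, City, DName, Office, Salary}.

DeptID, City, DName, Office, Salary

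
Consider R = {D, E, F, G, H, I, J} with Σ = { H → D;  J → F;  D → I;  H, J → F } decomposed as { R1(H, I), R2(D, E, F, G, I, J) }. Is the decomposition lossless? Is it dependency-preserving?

lossy and not dependency-preserving

Lossless test: (I)⁺ = {I}, which is a superkey of neither fragment — lossy.
Dependency preservation: the restricted closure of {H} across the fragments never reaches {D}, so H → D cannot be enforced without a join — not preserved.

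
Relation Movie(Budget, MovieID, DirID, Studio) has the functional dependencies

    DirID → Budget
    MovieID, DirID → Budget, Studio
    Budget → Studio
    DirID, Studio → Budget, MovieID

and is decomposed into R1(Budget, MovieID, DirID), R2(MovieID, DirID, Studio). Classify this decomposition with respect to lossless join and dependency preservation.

lossless but not dependency-preserving

Lossless test: (MovieID, DirID)⁺ = {Budget, MovieID, DirID, Studio}, which contains all of one fragment — lossless.
Dependency preservation: the restricted closure of {Budget} across the fragments never reaches {Studio}, so Budget → Studio cannot be enforced without a join — not preserved.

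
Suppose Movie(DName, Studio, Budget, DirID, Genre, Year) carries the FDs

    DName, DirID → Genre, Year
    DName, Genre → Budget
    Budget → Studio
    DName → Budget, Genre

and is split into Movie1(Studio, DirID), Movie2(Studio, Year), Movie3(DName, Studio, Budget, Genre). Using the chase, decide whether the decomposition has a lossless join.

No

Chase test. Columns are DName, Studio, Budget, DirID, Genre, Year; row i has aⱼ where attribute j ∈ Moviei, else bᵢⱼ.
Initial tableau (one row per fragment):
  row 1: b11 a2 b13 a4 b15 b16
  row 2: b21 a2 b23 b24 b25 a6
  row 3: a1 a2 a3 b34 a5 b36
No row becomes fully distinguished — the join is lossy.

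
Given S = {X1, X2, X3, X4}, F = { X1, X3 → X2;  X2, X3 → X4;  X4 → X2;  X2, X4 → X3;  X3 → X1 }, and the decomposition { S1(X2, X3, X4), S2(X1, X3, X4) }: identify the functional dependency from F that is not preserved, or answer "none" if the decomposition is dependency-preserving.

none

X1, X3 → X2: restricted closure across fragments reaches X2.
X2, X3 → X4 lies within S1.
X4 → X2 lies within S1.
X2, X4 → X3 lies within S1.
X3 → X1 lies within S2.
Every dependency is enforceable on the fragments, so the decomposition is dependency-preserving.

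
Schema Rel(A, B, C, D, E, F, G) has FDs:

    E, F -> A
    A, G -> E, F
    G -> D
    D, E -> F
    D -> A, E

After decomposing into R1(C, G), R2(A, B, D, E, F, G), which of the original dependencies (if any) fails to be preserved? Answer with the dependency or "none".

none

E, F → A lies within R2.
A, G → E, F lies within R2.
G → D lies within R2.
D, E → F lies within R2.
D → A, E lies within R2.
Every dependency is enforceable on the fragments, so the decomposition is dependency-preserving.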